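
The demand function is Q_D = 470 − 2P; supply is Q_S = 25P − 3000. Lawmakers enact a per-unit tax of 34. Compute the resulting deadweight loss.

1070.37

In inverse form: demand P = 235 − 0.5Q, supply P = 120 + 0.04Q.
Competitive equilibrium: 235 − 0.5Q = 120 + 0.04Q → Q* = 212.963, P* = 128.5185.
With the tax, the buyer price exceeds the seller price by 34: (235 − 0.5Q) − (120 + 0.04Q) = 34 → Q' = 150.
ΔQ = 212.963 − 150 = 62.963; the wedge equals the tax, 34.
Deadweight loss = ½ × 62.963 × 34 = 1070.37.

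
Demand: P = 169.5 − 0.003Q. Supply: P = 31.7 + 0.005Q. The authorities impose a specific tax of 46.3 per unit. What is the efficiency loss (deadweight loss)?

Competitive equilibrium: 169.5 − 0.003Q = 31.7 + 0.005Q → Q* = 17225, P* = 117.825.
With the tax, the buyer price exceeds the seller price by 46.3: (169.5 − 0.003Q) − (31.7 + 0.005Q) = 46.3 → Q' = 11437.5.
ΔQ = 17225 − 11437.5 = 5787.5; the wedge equals the tax, 46.3.
Welfare loss = ½ × 5787.5 × 46.3 = 133980.625.

133980.625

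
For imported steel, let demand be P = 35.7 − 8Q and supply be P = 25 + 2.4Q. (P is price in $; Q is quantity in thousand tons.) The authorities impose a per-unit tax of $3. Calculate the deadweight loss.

Competitive equilibrium: 35.7 − 8Q = 25 + 2.4Q → Q* = 1.0288, P* = 27.4692.
With the tax, the buyer price exceeds the seller price by 3: (35.7 − 8Q) − (25 + 2.4Q) = 3 → Q' = 0.7404.
ΔQ = 1.0288 − 0.7404 = 0.2884; the wedge equals the tax, 3.
Deadweight loss = ½ × 0.2884 × 3 = $0.43 thousand.

$0.43 thousand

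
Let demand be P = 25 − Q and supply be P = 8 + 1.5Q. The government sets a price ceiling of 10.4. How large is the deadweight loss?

33.80

Competitive equilibrium: 25 − Q = 8 + 1.5Q → Q* = 6.8, P* = 18.2.
At the ceiling P = 10.4, quantity supplied = (10.4 − 8)/1.5 = 1.6.
Willingness to pay at Q' = 1.6: 25 − 1·1.6 = 23.4.
ΔQ = 6.8 − 1.6 = 5.2; wedge = 23.4 − 10.4 = 13.
DWL = ½ × 5.2 × 13 = 33.80.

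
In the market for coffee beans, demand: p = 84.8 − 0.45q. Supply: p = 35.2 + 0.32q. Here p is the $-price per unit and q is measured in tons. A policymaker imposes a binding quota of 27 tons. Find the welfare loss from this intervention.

Competitive equilibrium: 84.8 − 0.45q = 35.2 + 0.32q → q* = 64.4156, p* = 55.813.
At q = 27: demand price = 84.8 − 0.45·27 = 72.65; supply price = 35.2 + 0.32·27 = 43.84.
Δq = 64.4156 − 27 = 37.4156; wedge = 72.65 − 43.84 = 28.81.
Deadweight loss = ½ × 37.4156 × 28.81 = $538.97.

$538.97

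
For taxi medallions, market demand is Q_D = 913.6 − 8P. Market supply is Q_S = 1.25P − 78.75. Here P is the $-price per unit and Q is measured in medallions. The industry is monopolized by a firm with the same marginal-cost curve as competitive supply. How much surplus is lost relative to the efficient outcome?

In inverse form: demand P = 114.2 − 0.125Q, supply P = 63 + 0.8Q.
Competitive equilibrium: 114.2 − 0.125Q = 63 + 0.8Q → Q* = 55.3514, P* = 107.2811.
Marginal revenue: MR = 114.2 − 0.25Q. Set MR = MC: 114.2 − 0.25Q = 63 + 0.8Q → Q_m = 48.7619.
Price P_m = 114.2 − 0.125·48.7619 = 108.1048; MC(Q_m) = 63 + 0.8·48.7619 = 102.0095.
Competitive Q* = 55.3514, so ΔQ = 6.5895; wedge = 108.1048 − 102.0095 = 6.0953.
Deadweight loss = ½ × 6.5895 × 6.0953 = $20.08.

$20.08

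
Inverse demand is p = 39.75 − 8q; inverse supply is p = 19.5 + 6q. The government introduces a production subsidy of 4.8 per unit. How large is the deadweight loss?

Competitive equilibrium: 39.75 − 8q = 19.5 + 6q → q* = 1.4464, p* = 28.1786.
The subsidy lowers effective supply by 4.8: p = 14.7 + 6q.
New quantity: 39.75 − 8q = 14.7 + 6q → q' = 1.7893.
Overproduction Δq = 1.7893 − 1.4464 = 0.3429; wedge = subsidy = 4.8.
Deadweight loss = ½ × 0.3429 × 4.8 = 0.82.

0.82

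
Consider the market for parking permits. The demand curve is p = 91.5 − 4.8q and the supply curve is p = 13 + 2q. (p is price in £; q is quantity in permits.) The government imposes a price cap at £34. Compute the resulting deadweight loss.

Competitive equilibrium: 91.5 − 4.8q = 13 + 2q → q* = 11.5441, p* = 36.0882.
At the ceiling p = 34, quantity supplied = (34 − 13)/2 = 10.5.
Willingness to pay at q' = 10.5: 91.5 − 4.8·10.5 = 41.1.
Δq = 11.5441 − 10.5 = 1.0441; wedge = 41.1 − 34 = 7.1.
The triangle = ½ × 1.0441 × 7.1 = £3.71.

£3.71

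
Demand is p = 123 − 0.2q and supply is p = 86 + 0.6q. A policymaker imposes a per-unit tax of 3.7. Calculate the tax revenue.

Competitive equilibrium: 123 − 0.2q = 86 + 0.6q → q* = 46.25, p* = 113.75.
With the tax, the buyer price exceeds the seller price by 3.7: (123 − 0.2q) − (86 + 0.6q) = 3.7 → q' = 41.625.
Tax revenue = 3.7 × 41.625 = 154.01.

154.01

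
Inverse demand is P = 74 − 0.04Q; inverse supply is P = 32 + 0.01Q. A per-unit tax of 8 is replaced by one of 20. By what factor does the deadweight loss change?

Competitive equilibrium: 74 − 0.04Q = 32 + 0.01Q → Q* = 840, P* = 40.4.
For a per-unit tax t: ΔQ = t/0.05, so DWL = ½·t·(t/0.05) = t²/0.1.
At t = 8: DWL = 640. At t = 20: DWL = 4000.
Ratio = (20/8)² = 6.25.

6.25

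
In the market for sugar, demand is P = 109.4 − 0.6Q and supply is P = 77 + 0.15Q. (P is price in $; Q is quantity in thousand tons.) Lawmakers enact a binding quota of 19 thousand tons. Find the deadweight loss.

$219.615 thousand

Competitive equilibrium: 109.4 − 0.6Q = 77 + 0.15Q → Q* = 43.2, P* = 83.48.
At Q = 19: demand price = 109.4 − 0.6·19 = 98; supply price = 77 + 0.15·19 = 79.85.
ΔQ = 43.2 − 19 = 24.2; wedge = 98 − 79.85 = 18.15.
The triangle = ½ × 24.2 × 18.15 = $219.615 thousand.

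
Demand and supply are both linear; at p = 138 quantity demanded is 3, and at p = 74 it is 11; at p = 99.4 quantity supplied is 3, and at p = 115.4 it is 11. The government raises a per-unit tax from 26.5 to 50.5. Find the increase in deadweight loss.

92.40

Demand slope = (74 − 138)/(11 − 3) = −8, so p = 162 − 8q.
Supply slope = (115.4 − 99.4)/(11 − 3) = 2, so p = 93.4 + 2q.
Competitive equilibrium: 162 − 8q = 93.4 + 2q → q* = 6.86, p* = 107.12.
For a per-unit tax t: Δq = t/10, so DWL = ½·t·(t/10) = t²/20.
At t = 26.5: DWL = 35.113. At t = 50.5: DWL = 127.513.
Increase = 127.513 − 35.113 = 92.40.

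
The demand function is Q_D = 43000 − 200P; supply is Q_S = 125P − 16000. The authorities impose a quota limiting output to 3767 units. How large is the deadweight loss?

In inverse form: demand P = 215 − 0.005Q, supply P = 128 + 0.008Q.
Competitive equilibrium: 215 − 0.005Q = 128 + 0.008Q → Q* = 6692.3077, P* = 181.5385.
At Q = 3767: demand price = 215 − 0.005·3767 = 196.165; supply price = 128 + 0.008·3767 = 158.136.
ΔQ = 6692.3077 − 3767 = 2925.3077; wedge = 196.165 − 158.136 = 38.029.
Deadweight loss = ½ × 2925.3077 × 38.029 = 55623.26.

55623.26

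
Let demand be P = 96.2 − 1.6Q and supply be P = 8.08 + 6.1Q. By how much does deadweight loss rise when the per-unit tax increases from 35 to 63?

Competitive equilibrium: 96.2 − 1.6Q = 8.08 + 6.1Q → Q* = 11.4442, P* = 77.8894.
For a per-unit tax t: ΔQ = t/7.7, so DWL = ½·t·(t/7.7) = t²/15.4.
At t = 35: DWL = 79.545. At t = 63: DWL = 257.727.
Increase = 257.727 − 79.545 = 178.18.

178.18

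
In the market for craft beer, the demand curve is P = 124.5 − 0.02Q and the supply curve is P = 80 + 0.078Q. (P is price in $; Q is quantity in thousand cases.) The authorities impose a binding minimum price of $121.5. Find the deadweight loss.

$4530.82 thousand

Competitive equilibrium: 124.5 − 0.02Q = 80 + 0.078Q → Q* = 454.0816, P* = 115.4184.
At the floor P = 121.5, quantity demanded = (124.5 − 121.5)/0.02 = 150.
Sellers' marginal cost at Q' = 150: 80 + 0.078·150 = 91.7.
ΔQ = 454.0816 − 150 = 304.0816; wedge = 121.5 − 91.7 = 29.8.
Deadweight loss = ½ × 304.0816 × 29.8 = $4530.82 thousand.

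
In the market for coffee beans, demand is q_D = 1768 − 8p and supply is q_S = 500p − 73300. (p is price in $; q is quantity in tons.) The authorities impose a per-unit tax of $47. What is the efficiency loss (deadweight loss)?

In inverse form: demand p = 221 − 0.125q, supply p = 146.6 + 0.002q.
Competitive equilibrium: 221 − 0.125q = 146.6 + 0.002q → q* = 585.8268, p* = 147.7717.
With the tax, the buyer price exceeds the seller price by 47: (221 − 0.125q) − (146.6 + 0.002q) = 47 → q' = 215.748.
Δq = 585.8268 − 215.748 = 370.0788; the wedge equals the tax, 47.
The triangle = ½ × 370.0788 × 47 = $8696.85.

$8696.85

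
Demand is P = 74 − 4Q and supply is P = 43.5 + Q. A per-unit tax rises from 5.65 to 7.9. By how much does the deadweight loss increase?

Competitive equilibrium: 74 − 4Q = 43.5 + Q → Q* = 6.1, P* = 49.6.
For a per-unit tax t: ΔQ = t/5, so DWL = ½·t·(t/5) = t²/10.
At t = 5.65: DWL = 3.192. At t = 7.9: DWL = 6.241.
Increase = 6.241 − 3.192 = 3.05.

3.05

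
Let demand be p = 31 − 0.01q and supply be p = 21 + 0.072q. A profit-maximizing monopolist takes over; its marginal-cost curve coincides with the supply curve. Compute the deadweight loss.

Competitive equilibrium: 31 − 0.01q = 21 + 0.072q → q* = 121.9512, p* = 29.7805.
Marginal revenue: MR = 31 − 0.02q. Set MR = MC: 31 − 0.02q = 21 + 0.072q → q_m = 108.6957.
Price p_m = 31 − 0.01·108.6957 = 29.913; MC(q_m) = 21 + 0.072·108.6957 = 28.8261.
Competitive q* = 121.9512, so Δq = 13.2555; wedge = 29.913 − 28.8261 = 1.0869.
Deadweight loss = ½ × 13.2555 × 1.0869 = 7.20.

7.20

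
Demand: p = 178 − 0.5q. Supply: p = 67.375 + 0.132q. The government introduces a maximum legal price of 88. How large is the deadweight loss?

111.56

Competitive equilibrium: 178 − 0.5q = 67.375 + 0.132q → q* = 175.0396, p* = 90.4802.
At the ceiling p = 88, quantity supplied = (88 − 67.375)/0.132 = 156.25.
Willingness to pay at q' = 156.25: 178 − 0.5·156.25 = 99.875.
Δq = 175.0396 − 156.25 = 18.7896; wedge = 99.875 − 88 = 11.875.
Deadweight loss = ½ × 18.7896 × 11.875 = 111.56.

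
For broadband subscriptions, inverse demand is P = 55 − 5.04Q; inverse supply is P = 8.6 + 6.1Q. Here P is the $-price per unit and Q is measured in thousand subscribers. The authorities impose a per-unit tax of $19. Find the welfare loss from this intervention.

Competitive equilibrium: 55 − 5.04Q = 8.6 + 6.1Q → Q* = 4.1652, P* = 34.0075.
With the tax, the buyer price exceeds the seller price by 19: (55 − 5.04Q) − (8.6 + 6.1Q) = 19 → Q' = 2.4596.
ΔQ = 4.1652 − 2.4596 = 1.7056; the wedge equals the tax, 19.
DWL = ½ × 1.7056 × 19 = $16.20 thousand.

$16.20 thousand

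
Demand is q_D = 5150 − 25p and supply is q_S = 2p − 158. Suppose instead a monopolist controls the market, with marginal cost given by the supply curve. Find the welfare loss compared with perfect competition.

71.03

In inverse form: demand p = 206 − 0.04q, supply p = 79 + 0.5q.
Competitive equilibrium: 206 − 0.04q = 79 + 0.5q → q* = 235.1852, p* = 196.5926.
Marginal revenue: MR = 206 − 0.08q. Set MR = MC: 206 − 0.08q = 79 + 0.5q → q_m = 218.9655.
Price p_m = 206 − 0.04·218.9655 = 197.2414; MC(q_m) = 79 + 0.5·218.9655 = 188.4828.
Competitive q* = 235.1852, so Δq = 16.2197; wedge = 197.2414 − 188.4828 = 8.7586.
DWL = ½ × 16.2197 × 8.7586 = 71.03.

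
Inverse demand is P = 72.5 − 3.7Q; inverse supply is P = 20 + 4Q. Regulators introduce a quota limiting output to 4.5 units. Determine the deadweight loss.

Competitive equilibrium: 72.5 − 3.7Q = 20 + 4Q → Q* = 6.8182, P* = 47.2727.
At Q = 4.5: demand price = 72.5 − 3.7·4.5 = 55.85; supply price = 20 + 4·4.5 = 38.
ΔQ = 6.8182 − 4.5 = 2.3182; wedge = 55.85 − 38 = 17.85.
Deadweight loss = ½ × 2.3182 × 17.85 = 20.69.

20.69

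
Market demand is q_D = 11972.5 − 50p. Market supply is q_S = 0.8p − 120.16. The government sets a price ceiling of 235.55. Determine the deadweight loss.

2.53

In inverse form: demand p = 239.45 − 0.02q, supply p = 150.2 + 1.25q.
Competitive equilibrium: 239.45 − 0.02q = 150.2 + 1.25q → q* = 70.2756, p* = 238.0445.
At the ceiling p = 235.55, quantity supplied = (235.55 − 150.2)/1.25 = 68.28.
Willingness to pay at q' = 68.28: 239.45 − 0.02·68.28 = 238.0844.
Δq = 70.2756 − 68.28 = 1.9956; wedge = 238.0844 − 235.55 = 2.5344.
Welfare loss = ½ × 1.9956 × 2.5344 = 2.53.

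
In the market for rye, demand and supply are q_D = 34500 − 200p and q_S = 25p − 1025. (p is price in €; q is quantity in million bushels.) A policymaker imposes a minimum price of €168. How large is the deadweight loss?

In inverse form: demand p = 172.5 − 0.005q, supply p = 41 + 0.04q.
Competitive equilibrium: 172.5 − 0.005q = 41 + 0.04q → q* = 2922.2222, p* = 157.8889.
At the floor p = 168, quantity demanded = (172.5 − 168)/0.005 = 900.
Sellers' marginal cost at q' = 900: 41 + 0.04·900 = 77.
Δq = 2922.2222 − 900 = 2022.2222; wedge = 168 − 77 = 91.
Deadweight loss = ½ × 2022.2222 × 91 = €92011.11 million.

€92011.11 million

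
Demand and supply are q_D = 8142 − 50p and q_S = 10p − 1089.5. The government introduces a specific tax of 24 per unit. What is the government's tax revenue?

In inverse form: demand p = 162.84 − 0.02q, supply p = 108.95 + 0.1q.
Competitive equilibrium: 162.84 − 0.02q = 108.95 + 0.1q → q* = 449.0833, p* = 153.8583.
With the tax, the buyer price exceeds the seller price by 24: (162.84 − 0.02q) − (108.95 + 0.1q) = 24 → q' = 249.0833.
Tax revenue = 24 × 249.0833 = 5978.

5978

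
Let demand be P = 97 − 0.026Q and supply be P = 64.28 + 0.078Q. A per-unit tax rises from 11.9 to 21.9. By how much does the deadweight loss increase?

Competitive equilibrium: 97 − 0.026Q = 64.28 + 0.078Q → Q* = 314.6154, P* = 88.82.
For a per-unit tax t: ΔQ = t/0.104, so DWL = ½·t·(t/0.104) = t²/0.208.
At t = 11.9: DWL = 680.817. At t = 21.9: DWL = 2305.817.
Increase = 2305.817 − 680.817 = 1625.

1625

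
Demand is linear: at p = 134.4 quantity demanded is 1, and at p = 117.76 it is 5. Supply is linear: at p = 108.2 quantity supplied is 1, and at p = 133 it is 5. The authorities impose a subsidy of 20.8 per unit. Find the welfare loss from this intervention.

20.88

Demand slope = (117.76 − 134.4)/(5 − 1) = −4.16, so p = 138.56 − 4.16q.
Supply slope = (133 − 108.2)/(5 − 1) = 6.2, so p = 102 + 6.2q.
Competitive equilibrium: 138.56 − 4.16q = 102 + 6.2q → q* = 3.529, p* = 123.8795.
The subsidy lowers effective supply by 20.8: p = 81.2 + 6.2q.
New quantity: 138.56 − 4.16q = 81.2 + 6.2q → q' = 5.5367.
Overproduction Δq = 5.5367 − 3.529 = 2.0077; wedge = subsidy = 20.8.
Welfare loss = ½ × 2.0077 × 20.8 = 20.88.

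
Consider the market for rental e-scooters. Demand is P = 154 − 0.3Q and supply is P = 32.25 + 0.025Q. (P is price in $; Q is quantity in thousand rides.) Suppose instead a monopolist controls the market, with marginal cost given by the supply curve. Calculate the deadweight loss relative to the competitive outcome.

$5254.21 thousand

Competitive equilibrium: 154 − 0.3Q = 32.25 + 0.025Q → Q* = 374.6154, P* = 41.6154.
Marginal revenue: MR = 154 − 0.6Q. Set MR = MC: 154 − 0.6Q = 32.25 + 0.025Q → Q_m = 194.8.
Price P_m = 154 − 0.3·194.8 = 95.56; MC(Q_m) = 32.25 + 0.025·194.8 = 37.12.
Competitive Q* = 374.6154, so ΔQ = 179.8154; wedge = 95.56 − 37.12 = 58.44.
DWL = ½ × 179.8154 × 58.44 = $5254.21 thousand.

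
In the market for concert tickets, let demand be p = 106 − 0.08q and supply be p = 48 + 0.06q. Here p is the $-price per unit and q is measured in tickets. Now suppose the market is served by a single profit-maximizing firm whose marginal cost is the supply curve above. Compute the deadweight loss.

$1588.67

Competitive equilibrium: 106 − 0.08q = 48 + 0.06q → q* = 414.28571, p* = 72.85714.
Marginal revenue: MR = 106 − 0.16q. Set MR = MC: 106 − 0.16q = 48 + 0.06q → q_m = 263.63636.
Price p_m = 106 − 0.08·263.63636 = 84.90909; MC(q_m) = 48 + 0.06·263.63636 = 63.81818.
Competitive q* = 414.28571, so Δq = 150.64935; wedge = 84.90909 − 63.81818 = 21.09091.
The triangle = ½ × 150.64935 × 21.09091 = $1588.67.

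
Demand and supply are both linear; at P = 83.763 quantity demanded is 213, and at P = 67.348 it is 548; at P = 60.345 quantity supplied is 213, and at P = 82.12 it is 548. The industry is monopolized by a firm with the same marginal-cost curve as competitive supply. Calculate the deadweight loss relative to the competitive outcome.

Demand slope = (67.348 − 83.763)/(548 − 213) = −0.049, so P = 94.2 − 0.049Q.
Supply slope = (82.12 − 60.345)/(548 − 213) = 0.065, so P = 46.5 + 0.065Q.
Competitive equilibrium: 94.2 − 0.049Q = 46.5 + 0.065Q → Q* = 418.42105, P* = 73.69737.
Marginal revenue: MR = 94.2 − 0.098Q. Set MR = MC: 94.2 − 0.098Q = 46.5 + 0.065Q → Q_m = 292.63804.
Price P_m = 94.2 − 0.049·292.63804 = 79.86074; MC(Q_m) = 46.5 + 0.065·292.63804 = 65.52147.
Competitive Q* = 418.42105, so ΔQ = 125.78301; wedge = 79.86074 − 65.52147 = 14.33927.
The triangle = ½ × 125.78301 × 14.33927 = 901.82.

901.82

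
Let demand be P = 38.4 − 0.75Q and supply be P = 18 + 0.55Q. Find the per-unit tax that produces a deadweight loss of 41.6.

Competitive equilibrium: 38.4 − 0.75Q = 18 + 0.55Q → Q* = 15.6923, P* = 26.6308.
A tax t gives ΔQ = t/1.3 and wedge t, so DWL = t²/2.6.
t²/2.6 = 41.6 → t² = 108.16 → t = 10.4.

10.4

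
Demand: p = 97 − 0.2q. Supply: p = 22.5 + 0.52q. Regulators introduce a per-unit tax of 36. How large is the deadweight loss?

Competitive equilibrium: 97 − 0.2q = 22.5 + 0.52q → q* = 103.4722, p* = 76.3056.
With the tax, the buyer price exceeds the seller price by 36: (97 − 0.2q) − (22.5 + 0.52q) = 36 → q' = 53.4722.
Δq = 103.4722 − 53.4722 = 50; the wedge equals the tax, 36.
DWL = ½ × 50 × 36 = 900.

900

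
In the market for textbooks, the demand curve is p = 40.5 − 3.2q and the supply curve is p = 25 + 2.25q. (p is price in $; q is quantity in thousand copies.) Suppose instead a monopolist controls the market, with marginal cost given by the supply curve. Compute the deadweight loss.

$3.02 thousand

Competitive equilibrium: 40.5 − 3.2q = 25 + 2.25q → q* = 2.844, p* = 31.3991.
Marginal revenue: MR = 40.5 − 6.4q. Set MR = MC: 40.5 − 6.4q = 25 + 2.25q → q_m = 1.7919.
Price p_m = 40.5 − 3.2·1.7919 = 34.7659; MC(q_m) = 25 + 2.25·1.7919 = 29.0318.
Competitive q* = 2.844, so Δq = 1.0521; wedge = 34.7659 − 29.0318 = 5.7341.
Welfare loss = ½ × 1.0521 × 5.7341 = $3.02 thousand.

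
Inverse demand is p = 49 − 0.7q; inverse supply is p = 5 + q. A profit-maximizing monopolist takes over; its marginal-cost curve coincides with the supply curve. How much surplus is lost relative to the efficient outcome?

Competitive equilibrium: 49 − 0.7q = 5 + q → q* = 25.8824, p* = 30.8824.
Marginal revenue: MR = 49 − 1.4q. Set MR = MC: 49 − 1.4q = 5 + q → q_m = 18.3333.
Price p_m = 49 − 0.7·18.3333 = 36.1667; MC(q_m) = 5 + 1·18.3333 = 23.3333.
Competitive q* = 25.8824, so Δq = 7.5491; wedge = 36.1667 − 23.3333 = 12.8334.
DWL = ½ × 7.5491 × 12.8334 = 48.44.

48.44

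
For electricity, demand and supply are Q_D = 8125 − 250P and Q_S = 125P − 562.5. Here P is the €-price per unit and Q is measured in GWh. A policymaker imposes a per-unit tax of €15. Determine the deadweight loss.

€9375

In inverse form: demand P = 32.5 − 0.004Q, supply P = 4.5 + 0.008Q.
Competitive equilibrium: 32.5 − 0.004Q = 4.5 + 0.008Q → Q* = 2333.3333, P* = 23.1667.
With the tax, the buyer price exceeds the seller price by 15: (32.5 − 0.004Q) − (4.5 + 0.008Q) = 15 → Q' = 1083.3333.
ΔQ = 2333.3333 − 1083.3333 = 1250; the wedge equals the tax, 15.
Deadweight loss = ½ × 1250 × 15 = €9375.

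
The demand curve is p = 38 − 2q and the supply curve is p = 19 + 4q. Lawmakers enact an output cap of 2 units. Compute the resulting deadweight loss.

Competitive equilibrium: 38 − 2q = 19 + 4q → q* = 3.1667, p* = 31.6667.
At q = 2: demand price = 38 − 2·2 = 34; supply price = 19 + 4·2 = 27.
Δq = 3.1667 − 2 = 1.1667; wedge = 34 − 27 = 7.
Deadweight loss = ½ × 1.1667 × 7 = 4.08.

4.08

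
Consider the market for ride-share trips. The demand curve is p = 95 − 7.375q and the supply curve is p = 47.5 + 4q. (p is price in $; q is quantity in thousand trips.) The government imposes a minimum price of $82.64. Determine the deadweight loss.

$35.54 thousand

Competitive equilibrium: 95 − 7.375q = 47.5 + 4q → q* = 4.1758, p* = 64.2033.
At the floor p = 82.64, quantity demanded = (95 − 82.64)/7.375 = 1.6759.
Sellers' marginal cost at q' = 1.6759: 47.5 + 4·1.6759 = 54.2036.
Δq = 4.1758 − 1.6759 = 2.4999; wedge = 82.64 − 54.2036 = 28.4364.
DWL = ½ × 2.4999 × 28.4364 = $35.54 thousand.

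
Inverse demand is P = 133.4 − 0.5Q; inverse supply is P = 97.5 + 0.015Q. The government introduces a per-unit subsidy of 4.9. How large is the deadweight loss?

Competitive equilibrium: 133.4 − 0.5Q = 97.5 + 0.015Q → Q* = 69.7087, P* = 98.5456.
The subsidy lowers effective supply by 4.9: P = 92.6 + 0.015Q.
New quantity: 133.4 − 0.5Q = 92.6 + 0.015Q → Q' = 79.2233.
Overproduction ΔQ = 79.2233 − 69.7087 = 9.5146; wedge = subsidy = 4.9.
Welfare loss = ½ × 9.5146 × 4.9 = 23.31.

23.31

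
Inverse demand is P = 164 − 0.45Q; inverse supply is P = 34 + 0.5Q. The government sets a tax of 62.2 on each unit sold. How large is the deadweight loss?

Competitive equilibrium: 164 − 0.45Q = 34 + 0.5Q → Q* = 136.8421, P* = 102.4211.
With the tax, the buyer price exceeds the seller price by 62.2: (164 − 0.45Q) − (34 + 0.5Q) = 62.2 → Q' = 71.3684.
ΔQ = 136.8421 − 71.3684 = 65.4737; the wedge equals the tax, 62.2.
Welfare loss = ½ × 65.4737 × 62.2 = 2036.23.

2036.23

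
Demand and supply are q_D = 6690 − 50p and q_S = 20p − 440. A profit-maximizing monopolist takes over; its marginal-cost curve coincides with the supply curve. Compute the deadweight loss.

In inverse form: demand p = 133.8 − 0.02q, supply p = 22 + 0.05q.
Competitive equilibrium: 133.8 − 0.02q = 22 + 0.05q → q* = 1597.14286, p* = 101.85714.
Marginal revenue: MR = 133.8 − 0.04q. Set MR = MC: 133.8 − 0.04q = 22 + 0.05q → q_m = 1242.22222.
Price p_m = 133.8 − 0.02·1242.22222 = 108.95556; MC(q_m) = 22 + 0.05·1242.22222 = 84.11111.
Competitive q* = 1597.14286, so Δq = 354.92064; wedge = 108.95556 − 84.11111 = 24.84445.
The triangle = ½ × 354.92064 × 24.84445 = 4408.90.

4408.90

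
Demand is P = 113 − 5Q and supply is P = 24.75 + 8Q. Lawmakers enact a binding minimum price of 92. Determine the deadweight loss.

Competitive equilibrium: 113 − 5Q = 24.75 + 8Q → Q* = 6.7885, P* = 79.0577.
At the floor P = 92, quantity demanded = (113 − 92)/5 = 4.2.
Sellers' marginal cost at Q' = 4.2: 24.75 + 8·4.2 = 58.35.
ΔQ = 6.7885 − 4.2 = 2.5885; wedge = 92 − 58.35 = 33.65.
Deadweight loss = ½ × 2.5885 × 33.65 = 43.55.

43.55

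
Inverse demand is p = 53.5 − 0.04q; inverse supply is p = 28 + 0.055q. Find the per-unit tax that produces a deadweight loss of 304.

7.6

Competitive equilibrium: 53.5 − 0.04q = 28 + 0.055q → q* = 268.4211, p* = 42.7632.
A tax t gives Δq = t/0.095 and wedge t, so DWL = t²/0.19.
t²/0.19 = 304 → t² = 57.76 → t = 7.6.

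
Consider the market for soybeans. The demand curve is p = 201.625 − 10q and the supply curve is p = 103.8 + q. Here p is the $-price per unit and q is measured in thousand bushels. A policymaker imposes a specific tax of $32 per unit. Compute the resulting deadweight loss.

Competitive equilibrium: 201.625 − 10q = 103.8 + q → q* = 8.8932, p* = 112.6932.
With the tax, the buyer price exceeds the seller price by 32: (201.625 − 10q) − (103.8 + q) = 32 → q' = 5.9841.
Δq = 8.8932 − 5.9841 = 2.9091; the wedge equals the tax, 32.
Deadweight loss = ½ × 2.9091 × 32 = $46.55 thousand.

$46.55 thousand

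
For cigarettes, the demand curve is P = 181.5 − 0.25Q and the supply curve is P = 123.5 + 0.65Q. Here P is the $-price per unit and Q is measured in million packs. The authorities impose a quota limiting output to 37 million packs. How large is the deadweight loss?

Competitive equilibrium: 181.5 − 0.25Q = 123.5 + 0.65Q → Q* = 64.4444, P* = 165.3889.
At Q = 37: demand price = 181.5 − 0.25·37 = 172.25; supply price = 123.5 + 0.65·37 = 147.55.
ΔQ = 64.4444 − 37 = 27.4444; wedge = 172.25 − 147.55 = 24.7.
DWL = ½ × 27.4444 × 24.7 = $338.94 million.

$338.94 million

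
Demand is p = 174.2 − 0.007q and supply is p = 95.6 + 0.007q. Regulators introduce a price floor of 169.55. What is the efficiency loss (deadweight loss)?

171517.50

Competitive equilibrium: 174.2 − 0.007q = 95.6 + 0.007q → q* = 5614.2857, p* = 134.9.
At the floor p = 169.55, quantity demanded = (174.2 − 169.55)/0.007 = 664.2857.
Sellers' marginal cost at q' = 664.2857: 95.6 + 0.007·664.2857 = 100.25.
Δq = 5614.2857 − 664.2857 = 4950; wedge = 169.55 − 100.25 = 69.3.
Deadweight loss = ½ × 4950 × 69.3 = 171517.50.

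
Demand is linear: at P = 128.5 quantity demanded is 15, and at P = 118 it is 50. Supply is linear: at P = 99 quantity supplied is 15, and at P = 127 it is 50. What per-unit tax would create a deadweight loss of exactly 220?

Demand slope = (118 − 128.5)/(50 − 15) = −0.3, so P = 133 − 0.3Q.
Supply slope = (127 − 99)/(50 − 15) = 0.8, so P = 87 + 0.8Q.
Competitive equilibrium: 133 − 0.3Q = 87 + 0.8Q → Q* = 41.8182, P* = 120.4545.
A tax t gives ΔQ = t/1.1 and wedge t, so DWL = t²/2.2.
t²/2.2 = 220 → t² = 484 → t = 22.

22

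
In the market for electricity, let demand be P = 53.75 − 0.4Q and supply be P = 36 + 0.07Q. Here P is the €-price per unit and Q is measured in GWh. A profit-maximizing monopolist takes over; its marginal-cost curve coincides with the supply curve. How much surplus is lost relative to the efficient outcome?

Competitive equilibrium: 53.75 − 0.4Q = 36 + 0.07Q → Q* = 37.766, P* = 38.6436.
Marginal revenue: MR = 53.75 − 0.8Q. Set MR = MC: 53.75 − 0.8Q = 36 + 0.07Q → Q_m = 20.4023.
Price P_m = 53.75 − 0.4·20.4023 = 45.5891; MC(Q_m) = 36 + 0.07·20.4023 = 37.4282.
Competitive Q* = 37.766, so ΔQ = 17.3637; wedge = 45.5891 − 37.4282 = 8.1609.
Welfare loss = ½ × 17.3637 × 8.1609 = €70.85.

€70.85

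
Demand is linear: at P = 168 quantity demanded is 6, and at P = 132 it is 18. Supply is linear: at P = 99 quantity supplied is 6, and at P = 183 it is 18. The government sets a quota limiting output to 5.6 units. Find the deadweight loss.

266.45

Demand slope = (132 − 168)/(18 − 6) = −3, so P = 186 − 3Q.
Supply slope = (183 − 99)/(18 − 6) = 7, so P = 57 + 7Q.
Competitive equilibrium: 186 − 3Q = 57 + 7Q → Q* = 12.9, P* = 147.3.
At Q = 5.6: demand price = 186 − 3·5.6 = 169.2; supply price = 57 + 7·5.6 = 96.2.
ΔQ = 12.9 − 5.6 = 7.3; wedge = 169.2 − 96.2 = 73.
DWL = ½ × 7.3 × 73 = 266.45.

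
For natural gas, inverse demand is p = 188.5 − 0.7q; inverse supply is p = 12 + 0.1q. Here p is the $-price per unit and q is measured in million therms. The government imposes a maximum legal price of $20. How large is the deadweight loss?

Competitive equilibrium: 188.5 − 0.7q = 12 + 0.1q → q* = 220.625, p* = 34.0625.
At the ceiling p = 20, quantity supplied = (20 − 12)/0.1 = 80.
Willingness to pay at q' = 80: 188.5 − 0.7·80 = 132.5.
Δq = 220.625 − 80 = 140.625; wedge = 132.5 − 20 = 112.5.
The triangle = ½ × 140.625 × 112.5 = $7910.16 million.

$7910.16 million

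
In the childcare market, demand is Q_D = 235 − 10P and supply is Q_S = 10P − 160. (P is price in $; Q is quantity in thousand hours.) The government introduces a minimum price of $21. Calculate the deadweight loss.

$15.625 thousand

In inverse form: demand P = 23.5 − 0.1Q, supply P = 16 + 0.1Q.
Competitive equilibrium: 23.5 − 0.1Q = 16 + 0.1Q → Q* = 37.5, P* = 19.75.
At the floor P = 21, quantity demanded = (23.5 − 21)/0.1 = 25.
Sellers' marginal cost at Q' = 25: 16 + 0.1·25 = 18.5.
ΔQ = 37.5 − 25 = 12.5; wedge = 21 − 18.5 = 2.5.
DWL = ½ × 12.5 × 2.5 = $15.625 thousand.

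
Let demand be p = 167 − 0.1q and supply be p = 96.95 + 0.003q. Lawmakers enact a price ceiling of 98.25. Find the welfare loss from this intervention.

3135.96

Competitive equilibrium: 167 − 0.1q = 96.95 + 0.003q → q* = 680.0971, p* = 98.9903.
At the ceiling p = 98.25, quantity supplied = (98.25 − 96.95)/0.003 = 433.3333.
Willingness to pay at q' = 433.3333: 167 − 0.1·433.3333 = 123.6667.
Δq = 680.0971 − 433.3333 = 246.7638; wedge = 123.6667 − 98.25 = 25.4167.
The triangle = ½ × 246.7638 × 25.4167 = 3135.96.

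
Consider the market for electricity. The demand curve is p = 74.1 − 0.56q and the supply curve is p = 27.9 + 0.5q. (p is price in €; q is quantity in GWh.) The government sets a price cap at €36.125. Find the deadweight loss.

€390.24

Competitive equilibrium: 74.1 − 0.56q = 27.9 + 0.5q → q* = 43.5849, p* = 49.6925.
At the ceiling p = 36.125, quantity supplied = (36.125 − 27.9)/0.5 = 16.45.
Willingness to pay at q' = 16.45: 74.1 − 0.56·16.45 = 64.888.
Δq = 43.5849 − 16.45 = 27.1349; wedge = 64.888 − 36.125 = 28.763.
The triangle = ½ × 27.1349 × 28.763 = €390.24.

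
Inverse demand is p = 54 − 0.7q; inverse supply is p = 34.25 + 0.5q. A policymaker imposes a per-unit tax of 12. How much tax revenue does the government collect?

Competitive equilibrium: 54 − 0.7q = 34.25 + 0.5q → q* = 16.4583, p* = 42.4792.
With the tax, the buyer price exceeds the seller price by 12: (54 − 0.7q) − (34.25 + 0.5q) = 12 → q' = 6.4583.
Tax revenue = 12 × 6.4583 = 77.50.

77.50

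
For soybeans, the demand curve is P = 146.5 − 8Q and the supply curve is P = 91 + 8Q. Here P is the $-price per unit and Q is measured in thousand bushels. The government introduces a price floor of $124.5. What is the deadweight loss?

$4.13 thousand

Competitive equilibrium: 146.5 − 8Q = 91 + 8Q → Q* = 3.4688, P* = 118.75.
At the floor P = 124.5, quantity demanded = (146.5 − 124.5)/8 = 2.75.
Sellers' marginal cost at Q' = 2.75: 91 + 8·2.75 = 113.
ΔQ = 3.4688 − 2.75 = 0.7188; wedge = 124.5 − 113 = 11.5.
Welfare loss = ½ × 0.7188 × 11.5 = $4.13 thousand.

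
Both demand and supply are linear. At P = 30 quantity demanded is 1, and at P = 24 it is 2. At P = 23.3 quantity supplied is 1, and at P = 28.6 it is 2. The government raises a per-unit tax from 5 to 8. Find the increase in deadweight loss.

1.73

Demand slope = (24 − 30)/(2 − 1) = −6, so P = 36 − 6Q.
Supply slope = (28.6 − 23.3)/(2 − 1) = 5.3, so P = 18 + 5.3Q.
Competitive equilibrium: 36 − 6Q = 18 + 5.3Q → Q* = 1.5929, P* = 26.4425.
For a per-unit tax t: ΔQ = t/11.3, so DWL = ½·t·(t/11.3) = t²/22.6.
At t = 5: DWL = 1.106. At t = 8: DWL = 2.832.
Increase = 2.832 − 1.106 = 1.73.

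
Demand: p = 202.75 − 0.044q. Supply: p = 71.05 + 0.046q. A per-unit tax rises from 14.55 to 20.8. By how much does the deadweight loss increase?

1227.43

Competitive equilibrium: 202.75 − 0.044q = 71.05 + 0.046q → q* = 1463.3333, p* = 138.3633.
For a per-unit tax t: Δq = t/0.09, so DWL = ½·t·(t/0.09) = t²/0.18.
At t = 14.55: DWL = 1176.125. At t = 20.8: DWL = 2403.556.
Increase = 2403.556 − 1176.125 = 1227.43.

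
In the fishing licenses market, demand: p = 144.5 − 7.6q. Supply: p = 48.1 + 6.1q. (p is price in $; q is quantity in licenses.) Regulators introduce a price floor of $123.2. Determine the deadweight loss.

Competitive equilibrium: 144.5 − 7.6q = 48.1 + 6.1q → q* = 7.0365, p* = 91.0226.
At the floor p = 123.2, quantity demanded = (144.5 − 123.2)/7.6 = 2.8026.
Sellers' marginal cost at q' = 2.8026: 48.1 + 6.1·2.8026 = 65.1959.
Δq = 7.0365 − 2.8026 = 4.2339; wedge = 123.2 − 65.1959 = 58.0041.
DWL = ½ × 4.2339 × 58.0041 = $122.79.

$122.79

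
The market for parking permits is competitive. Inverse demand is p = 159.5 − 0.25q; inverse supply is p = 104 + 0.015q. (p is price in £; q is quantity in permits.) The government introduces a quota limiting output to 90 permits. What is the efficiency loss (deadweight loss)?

£1890.04

Competitive equilibrium: 159.5 − 0.25q = 104 + 0.015q → q* = 209.434, p* = 107.1415.
At q = 90: demand price = 159.5 − 0.25·90 = 137; supply price = 104 + 0.015·90 = 105.35.
Δq = 209.434 − 90 = 119.434; wedge = 137 − 105.35 = 31.65.
DWL = ½ × 119.434 × 31.65 = £1890.04.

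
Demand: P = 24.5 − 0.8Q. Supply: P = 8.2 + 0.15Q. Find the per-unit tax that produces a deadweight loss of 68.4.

11.4

Competitive equilibrium: 24.5 − 0.8Q = 8.2 + 0.15Q → Q* = 17.1579, P* = 10.7737.
A tax t gives ΔQ = t/0.95 and wedge t, so DWL = t²/1.9.
t²/1.9 = 68.4 → t² = 129.96 → t = 11.4.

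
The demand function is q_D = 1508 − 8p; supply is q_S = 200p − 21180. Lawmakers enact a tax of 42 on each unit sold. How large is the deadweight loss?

6784.62

In inverse form: demand p = 188.5 − 0.125q, supply p = 105.9 + 0.005q.
Competitive equilibrium: 188.5 − 0.125q = 105.9 + 0.005q → q* = 635.38462, p* = 109.07692.
With the tax, the buyer price exceeds the seller price by 42: (188.5 − 0.125q) − (105.9 + 0.005q) = 42 → q' = 312.30769.
Δq = 635.38462 − 312.30769 = 323.07693; the wedge equals the tax, 42.
Welfare loss = ½ × 323.07693 × 42 = 6784.62.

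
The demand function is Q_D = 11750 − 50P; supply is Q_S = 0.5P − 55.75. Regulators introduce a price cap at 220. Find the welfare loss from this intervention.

47.93

In inverse form: demand P = 235 − 0.02Q, supply P = 111.5 + 2Q.
Competitive equilibrium: 235 − 0.02Q = 111.5 + 2Q → Q* = 61.1386, P* = 233.7772.
At the ceiling P = 220, quantity supplied = (220 − 111.5)/2 = 54.25.
Willingness to pay at Q' = 54.25: 235 − 0.02·54.25 = 233.915.
ΔQ = 61.1386 − 54.25 = 6.8886; wedge = 233.915 − 220 = 13.915.
Deadweight loss = ½ × 6.8886 × 13.915 = 47.93.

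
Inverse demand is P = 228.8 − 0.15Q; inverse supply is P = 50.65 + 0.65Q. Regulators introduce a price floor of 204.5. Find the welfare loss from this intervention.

Competitive equilibrium: 228.8 − 0.15Q = 50.65 + 0.65Q → Q* = 222.6875, P* = 195.3969.
At the floor P = 204.5, quantity demanded = (228.8 − 204.5)/0.15 = 162.
Sellers' marginal cost at Q' = 162: 50.65 + 0.65·162 = 155.95.
ΔQ = 222.6875 − 162 = 60.6875; wedge = 204.5 − 155.95 = 48.55.
Deadweight loss = ½ × 60.6875 × 48.55 = 1473.19.

1473.19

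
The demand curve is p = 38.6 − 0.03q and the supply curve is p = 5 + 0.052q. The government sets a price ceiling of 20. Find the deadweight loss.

603.21

Competitive equilibrium: 38.6 − 0.03q = 5 + 0.052q → q* = 409.7561, p* = 26.3073.
At the ceiling p = 20, quantity supplied = (20 − 5)/0.052 = 288.4615.
Willingness to pay at q' = 288.4615: 38.6 − 0.03·288.4615 = 29.9462.
Δq = 409.7561 − 288.4615 = 121.2946; wedge = 29.9462 − 20 = 9.9462.
Welfare loss = ½ × 121.2946 × 9.9462 = 603.21.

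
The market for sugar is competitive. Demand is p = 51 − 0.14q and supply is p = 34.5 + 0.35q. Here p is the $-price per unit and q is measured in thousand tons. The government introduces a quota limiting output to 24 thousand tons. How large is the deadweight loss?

$22.93 thousand

Competitive equilibrium: 51 − 0.14q = 34.5 + 0.35q → q* = 33.6735, p* = 46.2857.
At q = 24: demand price = 51 − 0.14·24 = 47.64; supply price = 34.5 + 0.35·24 = 42.9.
Δq = 33.6735 − 24 = 9.6735; wedge = 47.64 − 42.9 = 4.74.
Deadweight loss = ½ × 9.6735 × 4.74 = $22.93 thousand.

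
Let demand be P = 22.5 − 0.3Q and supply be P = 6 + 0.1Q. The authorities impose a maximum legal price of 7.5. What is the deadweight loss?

137.81

Competitive equilibrium: 22.5 − 0.3Q = 6 + 0.1Q → Q* = 41.25, P* = 10.125.
At the ceiling P = 7.5, quantity supplied = (7.5 − 6)/0.1 = 15.
Willingness to pay at Q' = 15: 22.5 − 0.3·15 = 18.
ΔQ = 41.25 − 15 = 26.25; wedge = 18 − 7.5 = 10.5.
Welfare loss = ½ × 26.25 × 10.5 = 137.81.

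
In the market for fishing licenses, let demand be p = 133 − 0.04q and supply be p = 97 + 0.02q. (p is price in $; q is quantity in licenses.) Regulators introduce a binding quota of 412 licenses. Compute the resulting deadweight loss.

$1060.32

Competitive equilibrium: 133 − 0.04q = 97 + 0.02q → q* = 600, p* = 109.
At q = 412: demand price = 133 − 0.04·412 = 116.52; supply price = 97 + 0.02·412 = 105.24.
Δq = 600 − 412 = 188; wedge = 116.52 − 105.24 = 11.28.
DWL = ½ × 188 × 11.28 = $1060.32.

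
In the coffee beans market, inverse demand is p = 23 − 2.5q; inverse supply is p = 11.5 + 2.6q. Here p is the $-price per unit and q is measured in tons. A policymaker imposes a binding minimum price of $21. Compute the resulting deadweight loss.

Competitive equilibrium: 23 − 2.5q = 11.5 + 2.6q → q* = 2.2549, p* = 17.3627.
At the floor p = 21, quantity demanded = (23 − 21)/2.5 = 0.8.
Sellers' marginal cost at q' = 0.8: 11.5 + 2.6·0.8 = 13.58.
Δq = 2.2549 − 0.8 = 1.4549; wedge = 21 − 13.58 = 7.42.
DWL = ½ × 1.4549 × 7.42 = $5.40.

$5.40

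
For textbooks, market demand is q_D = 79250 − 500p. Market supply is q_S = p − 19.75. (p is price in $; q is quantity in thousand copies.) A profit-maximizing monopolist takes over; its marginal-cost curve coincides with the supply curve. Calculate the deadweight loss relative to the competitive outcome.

In inverse form: demand p = 158.5 − 0.002q, supply p = 19.75 + q.
Competitive equilibrium: 158.5 − 0.002q = 19.75 + q → q* = 138.4731, p* = 158.2231.
Marginal revenue: MR = 158.5 − 0.004q. Set MR = MC: 158.5 − 0.004q = 19.75 + q → q_m = 138.1972.
Price p_m = 158.5 − 0.002·138.1972 = 158.2236; MC(q_m) = 19.75 + 1·138.1972 = 157.9472.
Competitive q* = 138.4731, so Δq = 0.2759; wedge = 158.2236 − 157.9472 = 0.2764.
DWL = ½ × 0.2759 × 0.2764 = $0.04 thousand.

$0.04 thousand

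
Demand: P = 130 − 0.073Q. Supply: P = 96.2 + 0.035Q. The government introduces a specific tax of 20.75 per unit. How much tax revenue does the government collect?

Competitive equilibrium: 130 − 0.073Q = 96.2 + 0.035Q → Q* = 312.963, P* = 107.1537.
With the tax, the buyer price exceeds the seller price by 20.75: (130 − 0.073Q) − (96.2 + 0.035Q) = 20.75 → Q' = 120.8333.
Tax revenue = 20.75 × 120.8333 = 2507.29.

2507.29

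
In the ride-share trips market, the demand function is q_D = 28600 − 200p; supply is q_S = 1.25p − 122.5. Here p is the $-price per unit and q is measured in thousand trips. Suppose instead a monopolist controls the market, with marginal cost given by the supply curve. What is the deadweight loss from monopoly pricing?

$0.05 thousand

In inverse form: demand p = 143 − 0.005q, supply p = 98 + 0.8q.
Competitive equilibrium: 143 − 0.005q = 98 + 0.8q → q* = 55.9006, p* = 142.7205.
Marginal revenue: MR = 143 − 0.01q. Set MR = MC: 143 − 0.01q = 98 + 0.8q → q_m = 55.5556.
Price p_m = 143 − 0.005·55.5556 = 142.7222; MC(q_m) = 98 + 0.8·55.5556 = 142.4445.
Competitive q* = 55.9006, so Δq = 0.345; wedge = 142.7222 − 142.4445 = 0.2777.
Welfare loss = ½ × 0.345 × 0.2777 = $0.05 thousand.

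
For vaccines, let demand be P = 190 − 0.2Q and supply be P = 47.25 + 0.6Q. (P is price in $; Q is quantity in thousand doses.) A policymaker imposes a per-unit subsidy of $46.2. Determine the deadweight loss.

Competitive equilibrium: 190 − 0.2Q = 47.25 + 0.6Q → Q* = 178.4375, P* = 154.3125.
The subsidy lowers effective supply by 46.2: P = 1.05 + 0.6Q.
New quantity: 190 − 0.2Q = 1.05 + 0.6Q → Q' = 236.1875.
Overproduction ΔQ = 236.1875 − 178.4375 = 57.75; wedge = subsidy = 46.2.
The triangle = ½ × 57.75 × 46.2 = $1334.025 thousand.

$1334.025 thousand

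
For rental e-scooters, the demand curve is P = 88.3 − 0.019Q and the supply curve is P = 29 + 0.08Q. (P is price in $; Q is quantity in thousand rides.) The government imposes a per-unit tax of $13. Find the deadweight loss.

Competitive equilibrium: 88.3 − 0.019Q = 29 + 0.08Q → Q* = 598.9899, P* = 76.9192.
With the tax, the buyer price exceeds the seller price by 13: (88.3 − 0.019Q) − (29 + 0.08Q) = 13 → Q' = 467.6768.
ΔQ = 598.9899 − 467.6768 = 131.3131; the wedge equals the tax, 13.
DWL = ½ × 131.3131 × 13 = $853.54 thousand.

$853.54 thousand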